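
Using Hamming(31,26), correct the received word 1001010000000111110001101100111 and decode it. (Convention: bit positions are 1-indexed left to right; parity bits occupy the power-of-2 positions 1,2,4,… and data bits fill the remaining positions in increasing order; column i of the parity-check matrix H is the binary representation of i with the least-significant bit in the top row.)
Syndrome s = H · r^T (mod 2), r = 1001010000000111110001101100111:
  s[0] = (1010101010101010101010101010101)·(1001010000000111110001101100111) mod 2 = 1+0+0+0+0+0+0+0+0+0+0+0+0+0+1+0+1+0+0+0+0+0+1+0+1+0+0+0+1+0+1 mod 2 = 1
  s[1] = (0110011001100110011001100110011)·(1001010000000111110001101100111) mod 2 = 0+0+0+0+0+1+0+0+0+0+0+0+0+1+1+0+0+1+0+0+0+1+1+0+0+1+0+0+0+1+1 mod 2 = 1
  s[2] = (0001111000011110000111100001111)·(1001010000000111110001101100111) mod 2 = 0+0+0+1+0+1+0+0+0+0+0+0+0+1+1+0+0+0+0+0+0+1+1+0+0+0+0+0+1+1+1 mod 2 = 1
  s[3] = (0000000111111110000000011111111)·(1001010000000111110001101100111) mod 2 = 0+0+0+0+0+0+0+0+0+0+0+0+0+1+1+0+0+0+0+0+0+0+0+0+1+1+0+0+1+1+1 mod 2 = 1
  s[4] = (0000000000000001111111111111111)·(1001010000000111110001101100111) mod 2 = 0+0+0+0+0+0+0+0+0+0+0+0+0+0+0+1+1+1+0+0+0+1+1+0+1+1+0+0+1+1+1 mod 2 = 0
Syndrome = 11110
Column 15 of H equals this syndrome → error at bit 15 (1-indexed).
Flip bit 15: 1001010000000111110001101100111 → 1001010000000101110001101100111
Extract data bits at positions {3,5,6,7,9,10,11,12,13,14,15,17,18,19,20,21,22,23,24,25,26,27,28,29,30,31}: 00100000010110001101100111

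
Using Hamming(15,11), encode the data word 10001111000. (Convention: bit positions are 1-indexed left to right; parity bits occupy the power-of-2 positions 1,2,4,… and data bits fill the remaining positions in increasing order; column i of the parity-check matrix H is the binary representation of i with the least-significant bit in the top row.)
Codeword c = d · G (mod 2), d = 10001111000:
  c[0] = d·G[:,0] = (10001111000)·(11011010101) mod 2 = 1+0+0+0+1+0+1+0+0+0+0 mod 2 = 1
  c[1] = d·G[:,1] = (10001111000)·(10110110011) mod 2 = 1+0+0+0+0+1+1+0+0+0+0 mod 2 = 1
  c[2] = d·G[:,2] = (10001111000)·(10000000000) mod 2 = 1+0+0+0+0+0+0+0+0+0+0 mod 2 = 1
  c[3] = d·G[:,3] = (10001111000)·(01110001111) mod 2 = 0+0+0+0+0+0+0+1+0+0+0 mod 2 = 1
  c[4] = d·G[:,4] = (10001111000)·(01000000000) mod 2 = 0+0+0+0+0+0+0+0+0+0+0 mod 2 = 0
  c[5] = d·G[:,5] = (10001111000)·(00100000000) mod 2 = 0+0+0+0+0+0+0+0+0+0+0 mod 2 = 0
  c[6] = d·G[:,6] = (10001111000)·(00010000000) mod 2 = 0+0+0+0+0+0+0+0+0+0+0 mod 2 = 0
  c[7] = d·G[:,7] = (10001111000)·(00001111111) mod 2 = 0+0+0+0+1+1+1+1+0+0+0 mod 2 = 0
  c[8] = d·G[:,8] = (10001111000)·(00001000000) mod 2 = 0+0+0+0+1+0+0+0+0+0+0 mod 2 = 1
  c[9] = d·G[:,9] = (10001111000)·(00000100000) mod 2 = 0+0+0+0+0+1+0+0+0+0+0 mod 2 = 1
  c[10] = d·G[:,10] = (10001111000)·(00000010000) mod 2 = 0+0+0+0+0+0+1+0+0+0+0 mod 2 = 1
  c[11] = d·G[:,11] = (10001111000)·(00000001000) mod 2 = 0+0+0+0+0+0+0+1+0+0+0 mod 2 = 1
  c[12] = d·G[:,12] = (10001111000)·(00000000100) mod 2 = 0+0+0+0+0+0+0+0+0+0+0 mod 2 = 0
  c[13] = d·G[:,13] = (10001111000)·(00000000010) mod 2 = 0+0+0+0+0+0+0+0+0+0+0 mod 2 = 0
  c[14] = d·G[:,14] = (10001111000)·(00000000001) mod 2 = 0+0+0+0+0+0+0+0+0+0+0 mod 2 = 0
Codeword = 111100001111000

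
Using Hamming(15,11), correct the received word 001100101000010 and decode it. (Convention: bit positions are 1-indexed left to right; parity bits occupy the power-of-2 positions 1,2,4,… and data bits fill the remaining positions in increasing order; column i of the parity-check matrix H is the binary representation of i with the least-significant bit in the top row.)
Syndrome s = H · r^T (mod 2), r = 001100101000010:
  s[0] = (101010101010101)·(001100101000010) mod 2 = 0+0+1+0+0+0+1+0+1+0+0+0+0+0+0 mod 2 = 1
  s[1] = (011001100110011)·(001100101000010) mod 2 = 0+0+1+0+0+0+1+0+0+0+0+0+0+1+0 mod 2 = 1
  s[2] = (000111100001111)·(001100101000010) mod 2 = 0+0+0+1+0+0+1+0+0+0+0+0+0+1+0 mod 2 = 1
  s[3] = (000000011111111)·(001100101000010) mod 2 = 0+0+0+0+0+0+0+0+1+0+0+0+0+1+0 mod 2 = 0
Syndrome = 1110
Column 7 of H equals this syndrome → error at bit 7 (1-indexed).
Flip bit 7: 001100101000010 → 001100001000010
Extract data bits at positions {3,5,6,7,9,10,11,12,13,14,15}: 10001000010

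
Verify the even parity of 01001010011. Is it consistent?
Sum of all bits: 0+1+0+0+1+0+1+0+0+1+1 = 5; 5 mod 2 = 1. Result is 1 → parity error detected.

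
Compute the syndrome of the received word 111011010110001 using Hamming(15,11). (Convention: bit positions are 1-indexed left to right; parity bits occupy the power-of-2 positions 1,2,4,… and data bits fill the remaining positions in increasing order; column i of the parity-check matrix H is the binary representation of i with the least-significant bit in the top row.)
Syndrome s = H · r^T (mod 2), r = 111011010110001:
  s[0] = (101010101010101)·(111011010110001) mod 2 = 1+0+1+0+1+0+0+0+0+0+1+0+0+0+1 mod 2 = 1
  s[1] = (011001100110011)·(111011010110001) mod 2 = 0+1+1+0+0+1+0+0+0+1+1+0+0+0+1 mod 2 = 0
  s[2] = (000111100001111)·(111011010110001) mod 2 = 0+0+0+0+1+1+0+0+0+0+0+0+0+0+1 mod 2 = 1
  s[3] = (000000011111111)·(111011010110001) mod 2 = 0+0+0+0+0+0+0+1+0+1+1+0+0+0+1 mod 2 = 0
Syndrome = 1010
Non-zero syndrome: error at position 5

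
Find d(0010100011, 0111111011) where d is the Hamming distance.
XOR = 0101011000, count of 1s = 4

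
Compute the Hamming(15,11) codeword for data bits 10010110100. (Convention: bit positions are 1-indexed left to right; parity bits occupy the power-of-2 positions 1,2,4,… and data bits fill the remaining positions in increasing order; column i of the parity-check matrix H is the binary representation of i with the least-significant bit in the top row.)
Codeword c = d · G (mod 2), d = 10010110100:
  c[0] = d·G[:,0] = (10010110100)·(11011010101) mod 2 = 1+0+0+1+0+0+1+0+1+0+0 mod 2 = 0
  c[1] = d·G[:,1] = (10010110100)·(10110110011) mod 2 = 1+0+0+1+0+1+1+0+0+0+0 mod 2 = 0
  c[2] = d·G[:,2] = (10010110100)·(10000000000) mod 2 = 1+0+0+0+0+0+0+0+0+0+0 mod 2 = 1
  c[3] = d·G[:,3] = (10010110100)·(01110001111) mod 2 = 0+0+0+1+0+0+0+0+1+0+0 mod 2 = 0
  c[4] = d·G[:,4] = (10010110100)·(01000000000) mod 2 = 0+0+0+0+0+0+0+0+0+0+0 mod 2 = 0
  c[5] = d·G[:,5] = (10010110100)·(00100000000) mod 2 = 0+0+0+0+0+0+0+0+0+0+0 mod 2 = 0
  c[6] = d·G[:,6] = (10010110100)·(00010000000) mod 2 = 0+0+0+1+0+0+0+0+0+0+0 mod 2 = 1
  c[7] = d·G[:,7] = (10010110100)·(00001111111) mod 2 = 0+0+0+0+0+1+1+0+1+0+0 mod 2 = 1
  c[8] = d·G[:,8] = (10010110100)·(00001000000) mod 2 = 0+0+0+0+0+0+0+0+0+0+0 mod 2 = 0
  c[9] = d·G[:,9] = (10010110100)·(00000100000) mod 2 = 0+0+0+0+0+1+0+0+0+0+0 mod 2 = 1
  c[10] = d·G[:,10] = (10010110100)·(00000010000) mod 2 = 0+0+0+0+0+0+1+0+0+0+0 mod 2 = 1
  c[11] = d·G[:,11] = (10010110100)·(00000001000) mod 2 = 0+0+0+0+0+0+0+0+0+0+0 mod 2 = 0
  c[12] = d·G[:,12] = (10010110100)·(00000000100) mod 2 = 0+0+0+0+0+0+0+0+1+0+0 mod 2 = 1
  c[13] = d·G[:,13] = (10010110100)·(00000000010) mod 2 = 0+0+0+0+0+0+0+0+0+0+0 mod 2 = 0
  c[14] = d·G[:,14] = (10010110100)·(00000000001) mod 2 = 0+0+0+0+0+0+0+0+0+0+0 mod 2 = 0
Codeword = 001000110110100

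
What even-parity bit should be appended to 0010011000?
Sum of data bits: 0+0+1+0+0+1+1+0+0+0 = 3.
3 mod 2 = 1, so parity bit = 1.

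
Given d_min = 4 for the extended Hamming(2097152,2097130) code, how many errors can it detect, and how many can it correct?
Detection only: up to d_min − 1 = 3 errors.
Correction: up to ⌊(d_min − 1)/2⌋ = ⌊3/2⌋ = 1 errors.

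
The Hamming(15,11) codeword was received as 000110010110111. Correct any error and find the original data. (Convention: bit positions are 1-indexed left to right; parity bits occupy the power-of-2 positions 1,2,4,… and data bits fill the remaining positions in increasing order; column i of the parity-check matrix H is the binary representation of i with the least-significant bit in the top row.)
Syndrome s = H · r^T (mod 2), r = 000110010110111:
  s[0] = (101010101010101)·(000110010110111) mod 2 = 0+0+0+0+1+0+0+0+0+0+1+0+1+0+1 mod 2 = 0
  s[1] = (011001100110011)·(000110010110111) mod 2 = 0+0+0+0+0+0+0+0+0+1+1+0+0+1+1 mod 2 = 0
  s[2] = (000111100001111)·(000110010110111) mod 2 = 0+0+0+1+1+0+0+0+0+0+0+0+1+1+1 mod 2 = 1
  s[3] = (000000011111111)·(000110010110111) mod 2 = 0+0+0+0+0+0+0+1+0+1+1+0+1+1+1 mod 2 = 0
Syndrome = 0010
Column 4 of H equals this syndrome → error at bit 4 (1-indexed).
Flip bit 4: 000110010110111 → 000010010110111
Extract data bits at positions {3,5,6,7,9,10,11,12,13,14,15}: 01000110111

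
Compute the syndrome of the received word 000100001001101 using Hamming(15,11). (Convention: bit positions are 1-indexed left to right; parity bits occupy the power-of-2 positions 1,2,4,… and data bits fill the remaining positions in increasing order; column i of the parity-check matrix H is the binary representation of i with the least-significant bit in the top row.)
Syndrome s = H · r^T (mod 2), r = 000100001001101:
  s[0] = (101010101010101)·(000100001001101) mod 2 = 0+0+0+0+0+0+0+0+1+0+0+0+1+0+1 mod 2 = 1
  s[1] = (011001100110011)·(000100001001101) mod 2 = 0+0+0+0+0+0+0+0+0+0+0+0+0+0+1 mod 2 = 1
  s[2] = (000111100001111)·(000100001001101) mod 2 = 0+0+0+1+0+0+0+0+0+0+0+1+1+0+1 mod 2 = 0
  s[3] = (000000011111111)·(000100001001101) mod 2 = 0+0+0+0+0+0+0+0+1+0+0+1+1+0+1 mod 2 = 0
Syndrome = 1100
Non-zero syndrome: error at position 3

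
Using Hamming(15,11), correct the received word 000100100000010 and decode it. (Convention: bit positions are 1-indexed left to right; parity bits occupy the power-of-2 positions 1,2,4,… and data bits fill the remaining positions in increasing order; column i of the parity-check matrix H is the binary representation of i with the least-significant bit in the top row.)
Syndrome s = H · r^T (mod 2), r = 000100100000010:
  s[0] = (101010101010101)·(000100100000010) mod 2 = 0+0+0+0+0+0+1+0+0+0+0+0+0+0+0 mod 2 = 1
  s[1] = (011001100110011)·(000100100000010) mod 2 = 0+0+0+0+0+0+1+0+0+0+0+0+0+1+0 mod 2 = 0
  s[2] = (000111100001111)·(000100100000010) mod 2 = 0+0+0+1+0+0+1+0+0+0+0+0+0+1+0 mod 2 = 1
  s[3] = (000000011111111)·(000100100000010) mod 2 = 0+0+0+0+0+0+0+0+0+0+0+0+0+1+0 mod 2 = 1
Syndrome = 1011
Column 13 of H equals this syndrome → error at bit 13 (1-indexed).
Flip bit 13: 000100100000010 → 000100100000110
Extract data bits at positions {3,5,6,7,9,10,11,12,13,14,15}: 00010000110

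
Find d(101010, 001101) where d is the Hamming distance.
XOR = 100111, count of 1s = 4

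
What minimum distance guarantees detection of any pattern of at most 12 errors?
Detecting e errors requires d_min ≥ e + 1 = 12 + 1 = 13.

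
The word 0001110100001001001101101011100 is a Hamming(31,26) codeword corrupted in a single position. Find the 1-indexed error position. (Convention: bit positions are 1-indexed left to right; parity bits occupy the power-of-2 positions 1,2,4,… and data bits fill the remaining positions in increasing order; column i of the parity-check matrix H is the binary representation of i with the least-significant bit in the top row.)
Syndrome s = H · r^T (mod 2), r = 0001110100001001001101101011100:
  s[0] = (1010101010101010101010101010101)·(0001110100001001001101101011100) mod 2 = 0+0+0+0+1+0+0+0+0+0+0+0+1+0+0+0+0+0+1+0+0+0+1+0+1+0+1+0+1+0+0 mod 2 = 1
  s[1] = (0110011001100110011001100110011)·(0001110100001001001101101011100) mod 2 = 0+0+0+0+0+1+0+0+0+0+0+0+0+0+0+0+0+0+1+0+0+1+1+0+0+0+1+0+0+0+0 mod 2 = 1
  s[2] = (0001111000011110000111100001111)·(0001110100001001001101101011100) mod 2 = 0+0+0+1+1+1+0+0+0+0+0+0+1+0+0+0+0+0+0+1+0+1+1+0+0+0+0+1+1+0+0 mod 2 = 1
  s[3] = (0000000111111110000000011111111)·(0001110100001001001101101011100) mod 2 = 0+0+0+0+0+0+0+1+0+0+0+0+1+0+0+0+0+0+0+0+0+0+0+0+1+0+1+1+1+0+0 mod 2 = 0
  s[4] = (0000000000000001111111111111111)·(0001110100001001001101101011100) mod 2 = 0+0+0+0+0+0+0+0+0+0+0+0+0+0+0+1+0+0+1+1+0+1+1+0+1+0+1+1+1+0+0 mod 2 = 1
Syndrome = 11101
Column i of H is the binary representation of i, so the syndrome is the binary index of the flipped bit.
Read s = 11101 with s[0] as LSB: 1·2^0 + 1·2^1 + 1·2^2 + 0·2^3 + 1·2^4 = 23.
Error is at bit position 23.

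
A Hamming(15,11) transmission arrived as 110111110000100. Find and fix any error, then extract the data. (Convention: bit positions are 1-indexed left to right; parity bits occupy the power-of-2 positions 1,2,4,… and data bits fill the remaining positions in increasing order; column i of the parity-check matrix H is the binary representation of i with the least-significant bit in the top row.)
Syndrome s = H · r^T (mod 2), r = 110111110000100:
  s[0] = (101010101010101)·(110111110000100) mod 2 = 1+0+0+0+1+0+1+0+0+0+0+0+1+0+0 mod 2 = 0
  s[1] = (011001100110011)·(110111110000100) mod 2 = 0+1+0+0+0+1+1+0+0+0+0+0+0+0+0 mod 2 = 1
  s[2] = (000111100001111)·(110111110000100) mod 2 = 0+0+0+1+1+1+1+0+0+0+0+0+1+0+0 mod 2 = 1
  s[3] = (000000011111111)·(110111110000100) mod 2 = 0+0+0+0+0+0+0+1+0+0+0+0+1+0+0 mod 2 = 0
Syndrome = 0110
Column 6 of H equals this syndrome → error at bit 6 (1-indexed).
Flip bit 6: 110111110000100 → 110110110000100
Extract data bits at positions {3,5,6,7,9,10,11,12,13,14,15}: 01010000100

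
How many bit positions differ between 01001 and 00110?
XOR = 01111, count of 1s = 4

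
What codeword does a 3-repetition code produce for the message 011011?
Repeat each bit 3× and concatenate:
0→000  1→111  1→111  0→000  1→111  1→111
Codeword = 000111111000111111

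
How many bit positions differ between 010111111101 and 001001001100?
XOR = 011110110001, count of 1s = 7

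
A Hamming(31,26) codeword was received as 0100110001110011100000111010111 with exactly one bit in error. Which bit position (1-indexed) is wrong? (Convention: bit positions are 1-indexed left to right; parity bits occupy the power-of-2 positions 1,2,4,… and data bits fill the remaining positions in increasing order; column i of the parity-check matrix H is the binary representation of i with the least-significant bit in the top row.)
Syndrome s = H · r^T (mod 2), r = 0100110001110011100000111010111:
  s[0] = (1010101010101010101010101010101)·(0100110001110011100000111010111) mod 2 = 0+0+0+0+1+0+0+0+0+0+1+0+0+0+1+0+1+0+0+0+0+0+1+0+1+0+1+0+1+0+1 mod 2 = 1
  s[1] = (0110011001100110011001100110011)·(0100110001110011100000111010111) mod 2 = 0+1+0+0+0+1+0+0+0+1+1+0+0+0+1+0+0+0+0+0+0+0+1+0+0+0+1+0+0+1+1 mod 2 = 1
  s[2] = (0001111000011110000111100001111)·(0100110001110011100000111010111) mod 2 = 0+0+0+0+1+1+0+0+0+0+0+1+0+0+1+0+0+0+0+0+0+0+1+0+0+0+0+0+1+1+1 mod 2 = 0
  s[3] = (0000000111111110000000011111111)·(0100110001110011100000111010111) mod 2 = 0+0+0+0+0+0+0+0+0+1+1+1+0+0+1+0+0+0+0+0+0+0+0+1+1+0+1+0+1+1+1 mod 2 = 0
  s[4] = (0000000000000001111111111111111)·(0100110001110011100000111010111) mod 2 = 0+0+0+0+0+0+0+0+0+0+0+0+0+0+0+1+1+0+0+0+0+0+1+1+1+0+1+0+1+1+1 mod 2 = 1
Syndrome = 11001
Column i of H is the binary representation of i, so the syndrome is the binary index of the flipped bit.
Read s = 11001 with s[0] as LSB: 1·2^0 + 1·2^1 + 0·2^2 + 0·2^3 + 1·2^4 = 19.
Error is at bit position 19.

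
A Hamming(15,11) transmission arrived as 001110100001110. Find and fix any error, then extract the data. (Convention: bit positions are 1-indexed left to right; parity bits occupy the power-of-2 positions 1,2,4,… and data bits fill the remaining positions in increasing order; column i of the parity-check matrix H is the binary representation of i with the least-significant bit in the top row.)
Syndrome s = H · r^T (mod 2), r = 001110100001110:
  s[0] = (101010101010101)·(001110100001110) mod 2 = 0+0+1+0+1+0+1+0+0+0+0+0+1+0+0 mod 2 = 0
  s[1] = (011001100110011)·(001110100001110) mod 2 = 0+0+1+0+0+0+1+0+0+0+0+0+0+1+0 mod 2 = 1
  s[2] = (000111100001111)·(001110100001110) mod 2 = 0+0+0+1+1+0+1+0+0+0+0+1+1+1+0 mod 2 = 0
  s[3] = (000000011111111)·(001110100001110) mod 2 = 0+0+0+0+0+0+0+0+0+0+0+1+1+1+0 mod 2 = 1
Syndrome = 0101
Column 10 of H equals this syndrome → error at bit 10 (1-indexed).
Flip bit 10: 001110100001110 → 001110100101110
Extract data bits at positions {3,5,6,7,9,10,11,12,13,14,15}: 11010101110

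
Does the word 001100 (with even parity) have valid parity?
Sum of all bits: 0+0+1+1+0+0 = 2; 2 mod 2 = 0. Result is 0 → valid parity.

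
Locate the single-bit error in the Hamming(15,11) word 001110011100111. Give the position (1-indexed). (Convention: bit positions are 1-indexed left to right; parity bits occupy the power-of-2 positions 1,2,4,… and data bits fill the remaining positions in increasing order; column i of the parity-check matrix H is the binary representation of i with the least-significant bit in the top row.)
Syndrome s = H · r^T (mod 2), r = 001110011100111:
  s[0] = (101010101010101)·(001110011100111) mod 2 = 0+0+1+0+1+0+0+0+1+0+0+0+1+0+1 mod 2 = 1
  s[1] = (011001100110011)·(001110011100111) mod 2 = 0+0+1+0+0+0+0+0+0+1+0+0+0+1+1 mod 2 = 0
  s[2] = (000111100001111)·(001110011100111) mod 2 = 0+0+0+1+1+0+0+0+0+0+0+0+1+1+1 mod 2 = 1
  s[3] = (000000011111111)·(001110011100111) mod 2 = 0+0+0+0+0+0+0+1+1+1+0+0+1+1+1 mod 2 = 0
Syndrome = 1010
Column i of H is the binary representation of i, so the syndrome is the binary index of the flipped bit.
Read s = 1010 with s[0] as LSB: 1·2^0 + 0·2^1 + 1·2^2 + 0·2^3 = 5.
Error is at bit position 5.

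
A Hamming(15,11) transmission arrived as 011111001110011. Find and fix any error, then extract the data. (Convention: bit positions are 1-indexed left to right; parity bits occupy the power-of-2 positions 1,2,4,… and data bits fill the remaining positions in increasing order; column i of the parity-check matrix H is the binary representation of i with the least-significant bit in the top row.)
Syndrome s = H · r^T (mod 2), r = 011111001110011:
  s[0] = (101010101010101)·(011111001110011) mod 2 = 0+0+1+0+1+0+0+0+1+0+1+0+0+0+1 mod 2 = 1
  s[1] = (011001100110011)·(011111001110011) mod 2 = 0+1+1+0+0+1+0+0+0+1+1+0+0+1+1 mod 2 = 1
  s[2] = (000111100001111)·(011111001110011) mod 2 = 0+0+0+1+1+1+0+0+0+0+0+0+0+1+1 mod 2 = 1
  s[3] = (000000011111111)·(011111001110011) mod 2 = 0+0+0+0+0+0+0+0+1+1+1+0+0+1+1 mod 2 = 1
Syndrome = 1111
Column 15 of H equals this syndrome → error at bit 15 (1-indexed).
Flip bit 15: 011111001110011 → 011111001110010
Extract data bits at positions {3,5,6,7,9,10,11,12,13,14,15}: 11101110010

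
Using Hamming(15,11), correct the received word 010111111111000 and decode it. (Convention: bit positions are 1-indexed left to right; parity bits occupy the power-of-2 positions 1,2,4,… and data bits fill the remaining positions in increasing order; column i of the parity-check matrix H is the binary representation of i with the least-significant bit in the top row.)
Syndrome s = H · r^T (mod 2), r = 010111111111000:
  s[0] = (101010101010101)·(010111111111000) mod 2 = 0+0+0+0+1+0+1+0+1+0+1+0+0+0+0 mod 2 = 0
  s[1] = (011001100110011)·(010111111111000) mod 2 = 0+1+0+0+0+1+1+0+0+1+1+0+0+0+0 mod 2 = 1
  s[2] = (000111100001111)·(010111111111000) mod 2 = 0+0+0+1+1+1+1+0+0+0+0+1+0+0+0 mod 2 = 1
  s[3] = (000000011111111)·(010111111111000) mod 2 = 0+0+0+0+0+0+0+1+1+1+1+1+0+0+0 mod 2 = 1
Syndrome = 0111
Column 14 of H equals this syndrome → error at bit 14 (1-indexed).
Flip bit 14: 010111111111000 → 010111111111010
Extract data bits at positions {3,5,6,7,9,10,11,12,13,14,15}: 01111111010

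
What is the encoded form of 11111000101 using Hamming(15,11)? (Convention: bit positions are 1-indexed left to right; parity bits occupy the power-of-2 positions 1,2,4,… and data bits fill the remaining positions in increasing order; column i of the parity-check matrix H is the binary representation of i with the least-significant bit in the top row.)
Codeword c = d · G (mod 2), d = 11111000101:
  c[0] = d·G[:,0] = (11111000101)·(11011010101) mod 2 = 1+1+0+1+1+0+0+0+1+0+1 mod 2 = 0
  c[1] = d·G[:,1] = (11111000101)·(10110110011) mod 2 = 1+0+1+1+0+0+0+0+0+0+1 mod 2 = 0
  c[2] = d·G[:,2] = (11111000101)·(10000000000) mod 2 = 1+0+0+0+0+0+0+0+0+0+0 mod 2 = 1
  c[3] = d·G[:,3] = (11111000101)·(01110001111) mod 2 = 0+1+1+1+0+0+0+0+1+0+1 mod 2 = 1
  c[4] = d·G[:,4] = (11111000101)·(01000000000) mod 2 = 0+1+0+0+0+0+0+0+0+0+0 mod 2 = 1
  c[5] = d·G[:,5] = (11111000101)·(00100000000) mod 2 = 0+0+1+0+0+0+0+0+0+0+0 mod 2 = 1
  c[6] = d·G[:,6] = (11111000101)·(00010000000) mod 2 = 0+0+0+1+0+0+0+0+0+0+0 mod 2 = 1
  c[7] = d·G[:,7] = (11111000101)·(00001111111) mod 2 = 0+0+0+0+1+0+0+0+1+0+1 mod 2 = 1
  c[8] = d·G[:,8] = (11111000101)·(00001000000) mod 2 = 0+0+0+0+1+0+0+0+0+0+0 mod 2 = 1
  c[9] = d·G[:,9] = (11111000101)·(00000100000) mod 2 = 0+0+0+0+0+0+0+0+0+0+0 mod 2 = 0
  c[10] = d·G[:,10] = (11111000101)·(00000010000) mod 2 = 0+0+0+0+0+0+0+0+0+0+0 mod 2 = 0
  c[11] = d·G[:,11] = (11111000101)·(00000001000) mod 2 = 0+0+0+0+0+0+0+0+0+0+0 mod 2 = 0
  c[12] = d·G[:,12] = (11111000101)·(00000000100) mod 2 = 0+0+0+0+0+0+0+0+1+0+0 mod 2 = 1
  c[13] = d·G[:,13] = (11111000101)·(00000000010) mod 2 = 0+0+0+0+0+0+0+0+0+0+0 mod 2 = 0
  c[14] = d·G[:,14] = (11111000101)·(00000000001) mod 2 = 0+0+0+0+0+0+0+0+0+0+1 mod 2 = 1
Codeword = 001111111000101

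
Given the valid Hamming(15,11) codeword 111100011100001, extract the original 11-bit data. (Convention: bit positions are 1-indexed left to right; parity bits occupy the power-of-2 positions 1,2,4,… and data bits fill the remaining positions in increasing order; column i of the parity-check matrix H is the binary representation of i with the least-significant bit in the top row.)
Parity bits occupy power-of-2 positions; data bits are at positions {3,5,6,7,9,10,11,12,13,14,15} (1-indexed).
Extract: c[3]=1 c[5]=0 c[6]=0 c[7]=0 c[9]=1 c[10]=1 c[11]=0 c[12]=0 c[13]=0 c[14]=0 c[15]=1
Data = 10001100001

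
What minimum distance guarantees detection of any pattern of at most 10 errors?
Detecting e errors requires d_min ≥ e + 1 = 10 + 1 = 11.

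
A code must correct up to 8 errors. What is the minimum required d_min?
Correcting t errors requires d_min ≥ 2t + 1 = 2·8 + 1 = 17.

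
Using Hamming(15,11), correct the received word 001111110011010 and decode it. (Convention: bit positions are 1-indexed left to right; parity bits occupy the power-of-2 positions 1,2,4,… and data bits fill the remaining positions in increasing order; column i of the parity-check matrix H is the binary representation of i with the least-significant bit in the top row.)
Syndrome s = H · r^T (mod 2), r = 001111110011010:
  s[0] = (101010101010101)·(001111110011010) mod 2 = 0+0+1+0+1+0+1+0+0+0+1+0+0+0+0 mod 2 = 0
  s[1] = (011001100110011)·(001111110011010) mod 2 = 0+0+1+0+0+1+1+0+0+0+1+0+0+1+0 mod 2 = 1
  s[2] = (000111100001111)·(001111110011010) mod 2 = 0+0+0+1+1+1+1+0+0+0+0+1+0+1+0 mod 2 = 0
  s[3] = (000000011111111)·(001111110011010) mod 2 = 0+0+0+0+0+0+0+1+0+0+1+1+0+1+0 mod 2 = 0
Syndrome = 0100
Column 2 of H equals this syndrome → error at bit 2 (1-indexed).
Flip bit 2: 001111110011010 → 011111110011010
Extract data bits at positions {3,5,6,7,9,10,11,12,13,14,15}: 11110011010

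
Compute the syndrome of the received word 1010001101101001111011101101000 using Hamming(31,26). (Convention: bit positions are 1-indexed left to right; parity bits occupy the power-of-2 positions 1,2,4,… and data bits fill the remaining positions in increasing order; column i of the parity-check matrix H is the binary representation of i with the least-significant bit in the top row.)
Syndrome s = H · r^T (mod 2), r = 1010001101101001111011101101000:
  s[0] = (1010101010101010101010101010101)·(1010001101101001111011101101000) mod 2 = 1+0+1+0+0+0+1+0+0+0+1+0+1+0+0+0+1+0+1+0+1+0+1+0+1+0+0+0+0+0+0 mod 2 = 0
  s[1] = (0110011001100110011001100110011)·(1010001101101001111011101101000) mod 2 = 0+0+1+0+0+0+1+0+0+1+1+0+0+0+0+0+0+1+1+0+0+1+1+0+0+1+0+0+0+0+0 mod 2 = 1
  s[2] = (0001111000011110000111100001111)·(1010001101101001111011101101000) mod 2 = 0+0+0+0+0+0+1+0+0+0+0+0+1+0+0+0+0+0+0+0+1+1+1+0+0+0+0+1+0+0+0 mod 2 = 0
  s[3] = (0000000111111110000000011111111)·(1010001101101001111011101101000) mod 2 = 0+0+0+0+0+0+0+1+0+1+1+0+1+0+0+0+0+0+0+0+0+0+0+0+1+1+0+1+0+0+0 mod 2 = 1
  s[4] = (0000000000000001111111111111111)·(1010001101101001111011101101000) mod 2 = 0+0+0+0+0+0+0+0+0+0+0+0+0+0+0+1+1+1+1+0+1+1+1+0+1+1+0+1+0+0+0 mod 2 = 0
Syndrome = 01010
Non-zero syndrome: error at position 10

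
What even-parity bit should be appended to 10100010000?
Sum of data bits: 1+0+1+0+0+0+1+0+0+0+0 = 3.
3 mod 2 = 1, so parity bit = 1.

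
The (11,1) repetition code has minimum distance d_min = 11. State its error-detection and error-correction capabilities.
Detection only: up to d_min − 1 = 10 errors.
Correction: up to ⌊(d_min − 1)/2⌋ = ⌊10/2⌋ = 5 errors.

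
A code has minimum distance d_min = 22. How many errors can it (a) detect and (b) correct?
(a) Detection requires d_min ≥ e+1, so e ≤ d_min − 1 = 21.
(b) Correction requires d_min ≥ 2t+1, so t ≤ ⌊(d_min − 1)/2⌋ = ⌊21/2⌋ = 10.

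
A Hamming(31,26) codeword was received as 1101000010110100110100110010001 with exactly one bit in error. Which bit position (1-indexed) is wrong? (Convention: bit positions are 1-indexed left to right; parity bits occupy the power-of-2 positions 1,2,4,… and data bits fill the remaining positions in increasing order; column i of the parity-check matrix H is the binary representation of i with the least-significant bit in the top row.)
Syndrome s = H · r^T (mod 2), r = 1101000010110100110100110010001:
  s[0] = (1010101010101010101010101010101)·(1101000010110100110100110010001) mod 2 = 1+0+0+0+0+0+0+0+1+0+1+0+0+0+0+0+1+0+0+0+0+0+1+0+0+0+1+0+0+0+1 mod 2 = 1
  s[1] = (0110011001100110011001100110011)·(1101000010110100110100110010001) mod 2 = 0+1+0+0+0+0+0+0+0+0+1+0+0+1+0+0+0+1+0+0+0+0+1+0+0+0+1+0+0+0+1 mod 2 = 1
  s[2] = (0001111000011110000111100001111)·(1101000010110100110100110010001) mod 2 = 0+0+0+1+0+0+0+0+0+0+0+1+0+1+0+0+0+0+0+1+0+0+1+0+0+0+0+0+0+0+1 mod 2 = 0
  s[3] = (0000000111111110000000011111111)·(1101000010110100110100110010001) mod 2 = 0+0+0+0+0+0+0+0+1+0+1+1+0+1+0+0+0+0+0+0+0+0+0+1+0+0+1+0+0+0+1 mod 2 = 1
  s[4] = (0000000000000001111111111111111)·(1101000010110100110100110010001) mod 2 = 0+0+0+0+0+0+0+0+0+0+0+0+0+0+0+0+1+1+0+1+0+0+1+1+0+0+1+0+0+0+1 mod 2 = 1
Syndrome = 11011
Column i of H is the binary representation of i, so the syndrome is the binary index of the flipped bit.
Read s = 11011 with s[0] as LSB: 1·2^0 + 1·2^1 + 0·2^2 + 1·2^3 + 1·2^4 = 27.
Error is at bit position 27.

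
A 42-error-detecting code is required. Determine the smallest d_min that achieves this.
Detecting e errors requires d_min ≥ e + 1 = 42 + 1 = 43.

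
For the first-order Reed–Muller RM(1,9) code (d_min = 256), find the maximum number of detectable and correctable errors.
Detection only: up to d_min − 1 = 255 errors.
Correction: up to ⌊(d_min − 1)/2⌋ = ⌊255/2⌋ = 127 errors.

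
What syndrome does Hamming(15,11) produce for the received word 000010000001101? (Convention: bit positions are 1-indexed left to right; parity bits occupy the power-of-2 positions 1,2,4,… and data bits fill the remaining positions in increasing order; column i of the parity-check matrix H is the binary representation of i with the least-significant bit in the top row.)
Syndrome s = H · r^T (mod 2), r = 000010000001101:
  s[0] = (101010101010101)·(000010000001101) mod 2 = 0+0+0+0+1+0+0+0+0+0+0+0+1+0+1 mod 2 = 1
  s[1] = (011001100110011)·(000010000001101) mod 2 = 0+0+0+0+0+0+0+0+0+0+0+0+0+0+1 mod 2 = 1
  s[2] = (000111100001111)·(000010000001101) mod 2 = 0+0+0+0+1+0+0+0+0+0+0+1+1+0+1 mod 2 = 0
  s[3] = (000000011111111)·(000010000001101) mod 2 = 0+0+0+0+0+0+0+0+0+0+0+1+1+0+1 mod 2 = 1
Syndrome = 1101
Non-zero syndrome: error at position 11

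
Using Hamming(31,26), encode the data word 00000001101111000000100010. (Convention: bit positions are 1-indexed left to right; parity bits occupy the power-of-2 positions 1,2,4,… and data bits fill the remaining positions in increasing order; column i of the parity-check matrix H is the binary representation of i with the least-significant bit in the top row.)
Codeword c = d · G (mod 2), d = 00000001101111000000100010:
  c[0] = d·G[:,0] = (00000001101111000000100010)·(11011010101101010101010101) mod 2 = 0+0+0+0+0+0+0+0+1+0+1+1+0+1+0+0+0+0+0+0+0+0+0+0+0+0 mod 2 = 0
  c[1] = d·G[:,1] = (00000001101111000000100010)·(10110110011011001100110011) mod 2 = 0+0+0+0+0+0+0+0+0+0+1+0+1+1+0+0+0+0+0+0+1+0+0+0+1+0 mod 2 = 1
  c[2] = d·G[:,2] = (00000001101111000000100010)·(10000000000000000000000000) mod 2 = 0+0+0+0+0+0+0+0+0+0+0+0+0+0+0+0+0+0+0+0+0+0+0+0+0+0 mod 2 = 0
  c[3] = d·G[:,3] = (00000001101111000000100010)·(01110001111000111100001111) mod 2 = 0+0+0+0+0+0+0+1+1+0+1+0+0+0+0+0+0+0+0+0+0+0+0+0+1+0 mod 2 = 0
  c[4] = d·G[:,4] = (00000001101111000000100010)·(01000000000000000000000000) mod 2 = 0+0+0+0+0+0+0+0+0+0+0+0+0+0+0+0+0+0+0+0+0+0+0+0+0+0 mod 2 = 0
  c[5] = d·G[:,5] = (00000001101111000000100010)·(00100000000000000000000000) mod 2 = 0+0+0+0+0+0+0+0+0+0+0+0+0+0+0+0+0+0+0+0+0+0+0+0+0+0 mod 2 = 0
  c[6] = d·G[:,6] = (00000001101111000000100010)·(00010000000000000000000000) mod 2 = 0+0+0+0+0+0+0+0+0+0+0+0+0+0+0+0+0+0+0+0+0+0+0+0+0+0 mod 2 = 0
  c[7] = d·G[:,7] = (00000001101111000000100010)·(00001111111000000011111111) mod 2 = 0+0+0+0+0+0+0+1+1+0+1+0+0+0+0+0+0+0+0+0+1+0+0+0+1+0 mod 2 = 1
  c[8] = d·G[:,8] = (00000001101111000000100010)·(00001000000000000000000000) mod 2 = 0+0+0+0+0+0+0+0+0+0+0+0+0+0+0+0+0+0+0+0+0+0+0+0+0+0 mod 2 = 0
  c[9] = d·G[:,9] = (00000001101111000000100010)·(00000100000000000000000000) mod 2 = 0+0+0+0+0+0+0+0+0+0+0+0+0+0+0+0+0+0+0+0+0+0+0+0+0+0 mod 2 = 0
  c[10] = d·G[:,10] = (00000001101111000000100010)·(00000010000000000000000000) mod 2 = 0+0+0+0+0+0+0+0+0+0+0+0+0+0+0+0+0+0+0+0+0+0+0+0+0+0 mod 2 = 0
  c[11] = d·G[:,11] = (00000001101111000000100010)·(00000001000000000000000000) mod 2 = 0+0+0+0+0+0+0+1+0+0+0+0+0+0+0+0+0+0+0+0+0+0+0+0+0+0 mod 2 = 1
  c[12] = d·G[:,12] = (00000001101111000000100010)·(00000000100000000000000000) mod 2 = 0+0+0+0+0+0+0+0+1+0+0+0+0+0+0+0+0+0+0+0+0+0+0+0+0+0 mod 2 = 1
  c[13] = d·G[:,13] = (00000001101111000000100010)·(00000000010000000000000000) mod 2 = 0+0+0+0+0+0+0+0+0+0+0+0+0+0+0+0+0+0+0+0+0+0+0+0+0+0 mod 2 = 0
  c[14] = d·G[:,14] = (00000001101111000000100010)·(00000000001000000000000000) mod 2 = 0+0+0+0+0+0+0+0+0+0+1+0+0+0+0+0+0+0+0+0+0+0+0+0+0+0 mod 2 = 1
  c[15] = d·G[:,15] = (00000001101111000000100010)·(00000000000111111111111111) mod 2 = 0+0+0+0+0+0+0+0+0+0+0+1+1+1+0+0+0+0+0+0+1+0+0+0+1+0 mod 2 = 1
  c[16] = d·G[:,16] = (00000001101111000000100010)·(00000000000100000000000000) mod 2 = 0+0+0+0+0+0+0+0+0+0+0+1+0+0+0+0+0+0+0+0+0+0+0+0+0+0 mod 2 = 1
  c[17] = d·G[:,17] = (00000001101111000000100010)·(00000000000010000000000000) mod 2 = 0+0+0+0+0+0+0+0+0+0+0+0+1+0+0+0+0+0+0+0+0+0+0+0+0+0 mod 2 = 1
  c[18] = d·G[:,18] = (00000001101111000000100010)·(00000000000001000000000000) mod 2 = 0+0+0+0+0+0+0+0+0+0+0+0+0+1+0+0+0+0+0+0+0+0+0+0+0+0 mod 2 = 1
  c[19] = d·G[:,19] = (00000001101111000000100010)·(00000000000000100000000000) mod 2 = 0+0+0+0+0+0+0+0+0+0+0+0+0+0+0+0+0+0+0+0+0+0+0+0+0+0 mod 2 = 0
  c[20] = d·G[:,20] = (00000001101111000000100010)·(00000000000000010000000000) mod 2 = 0+0+0+0+0+0+0+0+0+0+0+0+0+0+0+0+0+0+0+0+0+0+0+0+0+0 mod 2 = 0
  c[21] = d·G[:,21] = (00000001101111000000100010)·(00000000000000001000000000) mod 2 = 0+0+0+0+0+0+0+0+0+0+0+0+0+0+0+0+0+0+0+0+0+0+0+0+0+0 mod 2 = 0
  c[22] = d·G[:,22] = (00000001101111000000100010)·(00000000000000000100000000) mod 2 = 0+0+0+0+0+0+0+0+0+0+0+0+0+0+0+0+0+0+0+0+0+0+0+0+0+0 mod 2 = 0
  c[23] = d·G[:,23] = (00000001101111000000100010)·(00000000000000000010000000) mod 2 = 0+0+0+0+0+0+0+0+0+0+0+0+0+0+0+0+0+0+0+0+0+0+0+0+0+0 mod 2 = 0
  c[24] = d·G[:,24] = (00000001101111000000100010)·(00000000000000000001000000) mod 2 = 0+0+0+0+0+0+0+0+0+0+0+0+0+0+0+0+0+0+0+0+0+0+0+0+0+0 mod 2 = 0
  c[25] = d·G[:,25] = (00000001101111000000100010)·(00000000000000000000100000) mod 2 = 0+0+0+0+0+0+0+0+0+0+0+0+0+0+0+0+0+0+0+0+1+0+0+0+0+0 mod 2 = 1
  c[26] = d·G[:,26] = (00000001101111000000100010)·(00000000000000000000010000) mod 2 = 0+0+0+0+0+0+0+0+0+0+0+0+0+0+0+0+0+0+0+0+0+0+0+0+0+0 mod 2 = 0
  c[27] = d·G[:,27] = (00000001101111000000100010)·(00000000000000000000001000) mod 2 = 0+0+0+0+0+0+0+0+0+0+0+0+0+0+0+0+0+0+0+0+0+0+0+0+0+0 mod 2 = 0
  c[28] = d·G[:,28] = (00000001101111000000100010)·(00000000000000000000000100) mod 2 = 0+0+0+0+0+0+0+0+0+0+0+0+0+0+0+0+0+0+0+0+0+0+0+0+0+0 mod 2 = 0
  c[29] = d·G[:,29] = (00000001101111000000100010)·(00000000000000000000000010) mod 2 = 0+0+0+0+0+0+0+0+0+0+0+0+0+0+0+0+0+0+0+0+0+0+0+0+1+0 mod 2 = 1
  c[30] = d·G[:,30] = (00000001101111000000100010)·(00000000000000000000000001) mod 2 = 0+0+0+0+0+0+0+0+0+0+0+0+0+0+0+0+0+0+0+0+0+0+0+0+0+0 mod 2 = 0
Codeword = 0100000100011011111000000100010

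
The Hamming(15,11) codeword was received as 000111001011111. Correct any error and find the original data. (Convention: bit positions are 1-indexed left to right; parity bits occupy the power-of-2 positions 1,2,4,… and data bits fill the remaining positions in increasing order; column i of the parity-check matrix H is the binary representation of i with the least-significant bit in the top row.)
Syndrome s = H · r^T (mod 2), r = 000111001011111:
  s[0] = (101010101010101)·(000111001011111) mod 2 = 0+0+0+0+1+0+0+0+1+0+1+0+1+0+1 mod 2 = 1
  s[1] = (011001100110011)·(000111001011111) mod 2 = 0+0+0+0+0+1+0+0+0+0+1+0+0+1+1 mod 2 = 0
  s[2] = (000111100001111)·(000111001011111) mod 2 = 0+0+0+1+1+1+0+0+0+0+0+1+1+1+1 mod 2 = 1
  s[3] = (000000011111111)·(000111001011111) mod 2 = 0+0+0+0+0+0+0+0+1+0+1+1+1+1+1 mod 2 = 0
Syndrome = 1010
Column 5 of H equals this syndrome → error at bit 5 (1-indexed).
Flip bit 5: 000111001011111 → 000101001011111
Extract data bits at positions {3,5,6,7,9,10,11,12,13,14,15}: 00101011111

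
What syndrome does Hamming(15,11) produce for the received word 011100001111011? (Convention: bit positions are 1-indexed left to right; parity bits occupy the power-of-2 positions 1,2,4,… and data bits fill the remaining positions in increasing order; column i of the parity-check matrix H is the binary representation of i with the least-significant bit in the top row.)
Syndrome s = H · r^T (mod 2), r = 011100001111011:
  s[0] = (101010101010101)·(011100001111011) mod 2 = 0+0+1+0+0+0+0+0+1+0+1+0+0+0+1 mod 2 = 0
  s[1] = (011001100110011)·(011100001111011) mod 2 = 0+1+1+0+0+0+0+0+0+1+1+0+0+1+1 mod 2 = 0
  s[2] = (000111100001111)·(011100001111011) mod 2 = 0+0+0+1+0+0+0+0+0+0+0+1+0+1+1 mod 2 = 0
  s[3] = (000000011111111)·(011100001111011) mod 2 = 0+0+0+0+0+0+0+0+1+1+1+1+0+1+1 mod 2 = 0
Syndrome = 0000
s = 0: no error detected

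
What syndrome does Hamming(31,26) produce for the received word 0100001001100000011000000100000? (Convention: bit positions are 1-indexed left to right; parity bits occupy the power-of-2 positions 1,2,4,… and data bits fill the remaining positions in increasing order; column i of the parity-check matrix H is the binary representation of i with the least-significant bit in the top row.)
Syndrome s = H · r^T (mod 2), r = 0100001001100000011000000100000:
  s[0] = (1010101010101010101010101010101)·(0100001001100000011000000100000) mod 2 = 0+0+0+0+0+0+1+0+0+0+1+0+0+0+0+0+0+0+1+0+0+0+0+0+0+0+0+0+0+0+0 mod 2 = 1
  s[1] = (0110011001100110011001100110011)·(0100001001100000011000000100000) mod 2 = 0+1+0+0+0+0+1+0+0+1+1+0+0+0+0+0+0+1+1+0+0+0+0+0+0+1+0+0+0+0+0 mod 2 = 1
  s[2] = (0001111000011110000111100001111)·(0100001001100000011000000100000) mod 2 = 0+0+0+0+0+0+1+0+0+0+0+0+0+0+0+0+0+0+0+0+0+0+0+0+0+0+0+0+0+0+0 mod 2 = 1
  s[3] = (0000000111111110000000011111111)·(0100001001100000011000000100000) mod 2 = 0+0+0+0+0+0+0+0+0+1+1+0+0+0+0+0+0+0+0+0+0+0+0+0+0+1+0+0+0+0+0 mod 2 = 1
  s[4] = (0000000000000001111111111111111)·(0100001001100000011000000100000) mod 2 = 0+0+0+0+0+0+0+0+0+0+0+0+0+0+0+0+0+1+1+0+0+0+0+0+0+1+0+0+0+0+0 mod 2 = 1
Syndrome = 11111
Non-zero syndrome: error at position 31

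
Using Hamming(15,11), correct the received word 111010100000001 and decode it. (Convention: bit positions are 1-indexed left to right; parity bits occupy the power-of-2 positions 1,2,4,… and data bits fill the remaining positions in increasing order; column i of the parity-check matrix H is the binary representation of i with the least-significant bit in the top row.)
Syndrome s = H · r^T (mod 2), r = 111010100000001:
  s[0] = (101010101010101)·(111010100000001) mod 2 = 1+0+1+0+1+0+1+0+0+0+0+0+0+0+1 mod 2 = 1
  s[1] = (011001100110011)·(111010100000001) mod 2 = 0+1+1+0+0+0+1+0+0+0+0+0+0+0+1 mod 2 = 0
  s[2] = (000111100001111)·(111010100000001) mod 2 = 0+0+0+0+1+0+1+0+0+0+0+0+0+0+1 mod 2 = 1
  s[3] = (000000011111111)·(111010100000001) mod 2 = 0+0+0+0+0+0+0+0+0+0+0+0+0+0+1 mod 2 = 1
Syndrome = 1011
Column 13 of H equals this syndrome → error at bit 13 (1-indexed).
Flip bit 13: 111010100000001 → 111010100000101
Extract data bits at positions {3,5,6,7,9,10,11,12,13,14,15}: 11010000101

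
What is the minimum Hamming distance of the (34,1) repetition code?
d_min = 34 (the only two codewords are 0…0 and 1…1, differing in all 34 positions).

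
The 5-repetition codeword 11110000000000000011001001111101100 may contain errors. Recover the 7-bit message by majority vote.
Split into 5-bit blocks and majority-vote each:
  block 1 = 11110: 4 ones, 1 zeros → 1
  block 2 = 00000: 0 ones, 5 zeros → 0
  block 3 = 00000: 0 ones, 5 zeros → 0
  block 4 = 00011: 2 ones, 3 zeros → 0
  block 5 = 00100: 1 ones, 4 zeros → 0
  block 6 = 11111: 5 ones, 0 zeros → 1
  block 7 = 01100: 2 ones, 3 zeros → 0
Decoded = 1000010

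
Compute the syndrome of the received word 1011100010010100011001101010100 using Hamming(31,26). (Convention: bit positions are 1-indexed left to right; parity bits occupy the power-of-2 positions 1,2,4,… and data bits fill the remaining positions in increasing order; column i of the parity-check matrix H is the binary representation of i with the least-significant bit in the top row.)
Syndrome s = H · r^T (mod 2), r = 1011100010010100011001101010100:
  s[0] = (1010101010101010101010101010101)·(1011100010010100011001101010100) mod 2 = 1+0+1+0+1+0+0+0+1+0+0+0+0+0+0+0+0+0+1+0+0+0+1+0+1+0+1+0+1+0+0 mod 2 = 1
  s[1] = (0110011001100110011001100110011)·(1011100010010100011001101010100) mod 2 = 0+0+1+0+0+0+0+0+0+0+0+0+0+1+0+0+0+1+1+0+0+1+1+0+0+0+1+0+0+0+0 mod 2 = 1
  s[2] = (0001111000011110000111100001111)·(1011100010010100011001101010100) mod 2 = 0+0+0+1+1+0+0+0+0+0+0+1+0+1+0+0+0+0+0+0+0+1+1+0+0+0+0+0+1+0+0 mod 2 = 1
  s[3] = (0000000111111110000000011111111)·(1011100010010100011001101010100) mod 2 = 0+0+0+0+0+0+0+0+1+0+0+1+0+1+0+0+0+0+0+0+0+0+0+0+1+0+1+0+1+0+0 mod 2 = 0
  s[4] = (0000000000000001111111111111111)·(1011100010010100011001101010100) mod 2 = 0+0+0+0+0+0+0+0+0+0+0+0+0+0+0+0+0+1+1+0+0+1+1+0+1+0+1+0+1+0+0 mod 2 = 1
Syndrome = 11101
Non-zero syndrome: error at position 23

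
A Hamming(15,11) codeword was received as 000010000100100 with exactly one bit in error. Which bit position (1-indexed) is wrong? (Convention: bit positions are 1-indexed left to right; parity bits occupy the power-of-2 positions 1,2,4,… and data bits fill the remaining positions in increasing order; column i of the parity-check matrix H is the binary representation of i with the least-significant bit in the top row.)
Syndrome s = H · r^T (mod 2), r = 000010000100100:
  s[0] = (101010101010101)·(000010000100100) mod 2 = 0+0+0+0+1+0+0+0+0+0+0+0+1+0+0 mod 2 = 0
  s[1] = (011001100110011)·(000010000100100) mod 2 = 0+0+0+0+0+0+0+0+0+1+0+0+0+0+0 mod 2 = 1
  s[2] = (000111100001111)·(000010000100100) mod 2 = 0+0+0+0+1+0+0+0+0+0+0+0+1+0+0 mod 2 = 0
  s[3] = (000000011111111)·(000010000100100) mod 2 = 0+0+0+0+0+0+0+0+0+1+0+0+1+0+0 mod 2 = 0
Syndrome = 0100
Column i of H is the binary representation of i, so the syndrome is the binary index of the flipped bit.
Read s = 0100 with s[0] as LSB: 0·2^0 + 1·2^1 + 0·2^2 + 0·2^3 = 2.
Error is at bit position 2.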